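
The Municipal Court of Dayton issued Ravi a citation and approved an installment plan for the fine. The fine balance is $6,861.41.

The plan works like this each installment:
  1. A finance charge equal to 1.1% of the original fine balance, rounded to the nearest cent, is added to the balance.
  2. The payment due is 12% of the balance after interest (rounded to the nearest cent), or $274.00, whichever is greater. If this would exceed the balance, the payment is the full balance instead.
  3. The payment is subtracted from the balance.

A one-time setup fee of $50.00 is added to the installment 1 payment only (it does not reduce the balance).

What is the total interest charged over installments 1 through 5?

Installment 1: $6,861.41 +$75.48 interest = $6,936.89; pay $832.43 (+ $50.00 fee) → $6,104.46
Installment 2: $6,104.46 +$75.48 interest = $6,179.94; pay $741.59 → $5,438.35
Installment 3: $5,438.35 +$75.48 interest = $5,513.83; pay $661.66 → $4,852.17
Installment 4: $4,852.17 +$75.48 interest = $4,927.65; pay $591.32 → $4,336.33
Installment 5: $4,336.33 +$75.48 interest = $4,411.81; pay $529.42 → $3,882.39
Total interest: $75.48 + $75.48 + $75.48 + $75.48 + $75.48 = $377.40

$377.40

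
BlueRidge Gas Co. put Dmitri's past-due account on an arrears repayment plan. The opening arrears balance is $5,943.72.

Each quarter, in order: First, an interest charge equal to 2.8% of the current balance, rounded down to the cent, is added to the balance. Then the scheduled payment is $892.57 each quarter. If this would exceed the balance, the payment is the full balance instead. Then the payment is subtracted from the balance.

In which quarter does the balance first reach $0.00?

8

Quarter 1: $5,943.72 +$166.42 interest = $6,110.14; pay $892.57 → $5,217.57
Quarter 2: $5,217.57 +$146.09 interest = $5,363.66; pay $892.57 → $4,471.09
Quarter 3: $4,471.09 +$125.19 interest = $4,596.28; pay $892.57 → $3,703.71
Quarter 4: $3,703.71 +$103.70 interest = $3,807.41; pay $892.57 → $2,914.84
Quarter 5: $2,914.84 +$81.61 interest = $2,996.45; pay $892.57 → $2,103.88
Quarter 6: $2,103.88 +$58.90 interest = $2,162.78; pay $892.57 → $1,270.21
Quarter 7: $1,270.21 +$35.56 interest = $1,305.77; pay $892.57 → $413.20
Quarter 8: $413.20 +$11.56 interest = $424.76; pay $424.76 → $0.00
Balance reaches $0.00 in quarter 8.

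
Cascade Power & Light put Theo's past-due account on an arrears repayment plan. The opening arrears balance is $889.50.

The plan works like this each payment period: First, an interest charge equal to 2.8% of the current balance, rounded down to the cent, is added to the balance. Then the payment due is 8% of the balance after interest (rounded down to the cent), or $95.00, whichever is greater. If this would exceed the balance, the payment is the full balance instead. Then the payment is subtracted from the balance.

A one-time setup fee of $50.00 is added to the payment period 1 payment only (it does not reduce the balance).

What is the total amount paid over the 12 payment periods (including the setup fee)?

$1,095.88

Payment period 1: opening $889.50; interest $24.90 → $914.40; payment $95.00 (+ $50.00 fee); balance $819.40
Payment period 2: opening $819.40; interest $22.94 → $842.34; payment $95.00; balance $747.34
Payment period 3: opening $747.34; interest $20.92 → $768.26; payment $95.00; balance $673.26
Payment period 4: opening $673.26; interest $18.85 → $692.11; payment $95.00; balance $597.11
Payment period 5: opening $597.11; interest $16.71 → $613.82; payment $95.00; balance $518.82
Payment period 6: opening $518.82; interest $14.52 → $533.34; payment $95.00; balance $438.34
Payment period 7: opening $438.34; interest $12.27 → $450.61; payment $95.00; balance $355.61
Payment period 8: opening $355.61; interest $9.95 → $365.56; payment $95.00; balance $270.56
Payment period 9: opening $270.56; interest $7.57 → $278.13; payment $95.00; balance $183.13
Payment period 10: opening $183.13; interest $5.12 → $188.25; payment $95.00; balance $93.25
Payment period 11: opening $93.25; interest $2.61 → $95.86; payment $95.00; balance $0.86
Payment period 12: opening $0.86; interest $0.02 → $0.88; payment $0.88; balance $0.00
Total paid: $1,095.88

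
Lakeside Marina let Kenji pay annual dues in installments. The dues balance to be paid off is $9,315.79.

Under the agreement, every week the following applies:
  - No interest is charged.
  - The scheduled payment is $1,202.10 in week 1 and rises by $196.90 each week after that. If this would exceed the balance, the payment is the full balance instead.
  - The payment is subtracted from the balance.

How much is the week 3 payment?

# | Opening | Payment | End bal
1 | $9,315.79 | $1,202.10 | $8,113.69
2 | $8,113.69 | $1,399.00 | $6,714.69
3 | $6,714.69 | $1,595.90 | $5,118.79

$1,595.90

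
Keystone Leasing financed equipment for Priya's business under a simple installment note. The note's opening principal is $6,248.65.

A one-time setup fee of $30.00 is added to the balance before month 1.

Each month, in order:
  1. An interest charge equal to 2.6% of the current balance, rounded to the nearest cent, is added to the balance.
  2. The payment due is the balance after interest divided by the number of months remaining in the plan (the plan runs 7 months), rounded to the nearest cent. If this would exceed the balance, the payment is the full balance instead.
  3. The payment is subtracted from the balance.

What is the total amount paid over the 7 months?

$6,966.71

# | Opening | Interest | Payment | End bal
1 | $6,278.65 | $163.24 | $920.27 | $5,521.62
2 | $5,521.62 | $143.56 | $944.20 | $4,720.98
3 | $4,720.98 | $122.75 | $968.75 | $3,874.98
4 | $3,874.98 | $100.75 | $993.93 | $2,981.80
5 | $2,981.80 | $77.53 | $1,019.78 | $2,039.55
6 | $2,039.55 | $53.03 | $1,046.29 | $1,046.29
7 | $1,046.29 | $27.20 | $1,073.49 | $0.00
Total paid: $6,966.71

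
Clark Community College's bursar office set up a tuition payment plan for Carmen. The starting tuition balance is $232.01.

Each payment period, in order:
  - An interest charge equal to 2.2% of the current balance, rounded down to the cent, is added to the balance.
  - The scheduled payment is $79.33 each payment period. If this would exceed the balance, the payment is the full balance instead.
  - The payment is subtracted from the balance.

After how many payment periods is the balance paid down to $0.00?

Payment period 1: $232.01 +$5.10 interest = $237.11; pay $79.33 → $157.78
Payment period 2: $157.78 +$3.47 interest = $161.25; pay $79.33 → $81.92
Payment period 3: $81.92 +$1.80 interest = $83.72; pay $79.33 → $4.39
Payment period 4: $4.39 +$0.09 interest = $4.48; pay $4.48 → $0.00
Balance reaches $0.00 in payment period 4.

4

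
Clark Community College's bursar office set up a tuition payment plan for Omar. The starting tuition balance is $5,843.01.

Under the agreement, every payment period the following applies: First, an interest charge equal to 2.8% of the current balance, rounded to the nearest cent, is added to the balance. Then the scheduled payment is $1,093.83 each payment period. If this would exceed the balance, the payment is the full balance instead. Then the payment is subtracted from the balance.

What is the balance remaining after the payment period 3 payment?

$2,973.46

# | Opening | Interest | Payment | End bal
1 | $5,843.01 | $163.60 | $1,093.83 | $4,912.78
2 | $4,912.78 | $137.56 | $1,093.83 | $3,956.51
3 | $3,956.51 | $110.78 | $1,093.83 | $2,973.46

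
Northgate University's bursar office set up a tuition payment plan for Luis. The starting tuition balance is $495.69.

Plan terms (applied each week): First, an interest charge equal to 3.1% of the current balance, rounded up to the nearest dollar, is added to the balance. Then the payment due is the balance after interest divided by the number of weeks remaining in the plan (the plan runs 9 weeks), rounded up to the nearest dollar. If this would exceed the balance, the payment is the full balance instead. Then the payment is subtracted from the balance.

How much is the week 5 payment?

$65.00

Week 1: $495.69 +$16.00 interest = $511.69; pay $57.00 → $454.69
Week 2: $454.69 +$15.00 interest = $469.69; pay $59.00 → $410.69
Week 3: $410.69 +$13.00 interest = $423.69; pay $61.00 → $362.69
Week 4: $362.69 +$12.00 interest = $374.69; pay $63.00 → $311.69
Week 5: $311.69 +$10.00 interest = $321.69; pay $65.00 → $256.69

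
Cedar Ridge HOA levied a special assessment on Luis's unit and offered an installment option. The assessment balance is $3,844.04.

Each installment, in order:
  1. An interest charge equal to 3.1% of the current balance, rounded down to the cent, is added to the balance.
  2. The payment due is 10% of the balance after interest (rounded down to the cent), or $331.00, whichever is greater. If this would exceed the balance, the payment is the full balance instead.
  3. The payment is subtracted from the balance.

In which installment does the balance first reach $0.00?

15

Installment 1: opening $3,844.04; interest $119.16 → $3,963.20; payment $396.32; balance $3,566.88
Installment 2: opening $3,566.88; interest $110.57 → $3,677.45; payment $367.74; balance $3,309.71
Installment 3: opening $3,309.71; interest $102.60 → $3,412.31; payment $341.23; balance $3,071.08
Installment 4: opening $3,071.08; interest $95.20 → $3,166.28; payment $331.00; balance $2,835.28
Installment 5: opening $2,835.28; interest $87.89 → $2,923.17; payment $331.00; balance $2,592.17
Installment 6: opening $2,592.17; interest $80.35 → $2,672.52; payment $331.00; balance $2,341.52
Installment 7: opening $2,341.52; interest $72.58 → $2,414.10; payment $331.00; balance $2,083.10
Installment 8: opening $2,083.10; interest $64.57 → $2,147.67; payment $331.00; balance $1,816.67
Installment 9: opening $1,816.67; interest $56.31 → $1,872.98; payment $331.00; balance $1,541.98
Installment 10: opening $1,541.98; interest $47.80 → $1,589.78; payment $331.00; balance $1,258.78
Installment 11: opening $1,258.78; interest $39.02 → $1,297.80; payment $331.00; balance $966.80
Installment 12: opening $966.80; interest $29.97 → $996.77; payment $331.00; balance $665.77
Installment 13: opening $665.77; interest $20.63 → $686.40; payment $331.00; balance $355.40
Installment 14: opening $355.40; interest $11.01 → $366.41; payment $331.00; balance $35.41
Installment 15: opening $35.41; interest $1.09 → $36.50; payment $36.50; balance $0.00
Balance reaches $0.00 in installment 15.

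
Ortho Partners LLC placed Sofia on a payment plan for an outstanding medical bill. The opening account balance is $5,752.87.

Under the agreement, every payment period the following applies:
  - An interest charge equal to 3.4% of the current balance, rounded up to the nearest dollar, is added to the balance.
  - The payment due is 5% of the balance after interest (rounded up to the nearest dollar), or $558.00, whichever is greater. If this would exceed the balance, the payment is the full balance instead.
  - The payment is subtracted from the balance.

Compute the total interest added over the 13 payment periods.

Payment period 1: opening $5,752.87; interest $196.00 → $5,948.87; payment $558.00; balance $5,390.87
Payment period 2: opening $5,390.87; interest $184.00 → $5,574.87; payment $558.00; balance $5,016.87
Payment period 3: opening $5,016.87; interest $171.00 → $5,187.87; payment $558.00; balance $4,629.87
Payment period 4: opening $4,629.87; interest $158.00 → $4,787.87; payment $558.00; balance $4,229.87
Payment period 5: opening $4,229.87; interest $144.00 → $4,373.87; payment $558.00; balance $3,815.87
Payment period 6: opening $3,815.87; interest $130.00 → $3,945.87; payment $558.00; balance $3,387.87
Payment period 7: opening $3,387.87; interest $116.00 → $3,503.87; payment $558.00; balance $2,945.87
Payment period 8: opening $2,945.87; interest $101.00 → $3,046.87; payment $558.00; balance $2,488.87
Payment period 9: opening $2,488.87; interest $85.00 → $2,573.87; payment $558.00; balance $2,015.87
Payment period 10: opening $2,015.87; interest $69.00 → $2,084.87; payment $558.00; balance $1,526.87
Payment period 11: opening $1,526.87; interest $52.00 → $1,578.87; payment $558.00; balance $1,020.87
Payment period 12: opening $1,020.87; interest $35.00 → $1,055.87; payment $558.00; balance $497.87
Payment period 13: opening $497.87; interest $17.00 → $514.87; payment $514.87; balance $0.00
Total interest: $196.00 + $184.00 + $171.00 + $158.00 + $144.00 + $130.00 + $116.00 + $101.00 + $85.00 + $69.00 + $52.00 + $35.00 + $17.00 = $1,458.00

$1,458.00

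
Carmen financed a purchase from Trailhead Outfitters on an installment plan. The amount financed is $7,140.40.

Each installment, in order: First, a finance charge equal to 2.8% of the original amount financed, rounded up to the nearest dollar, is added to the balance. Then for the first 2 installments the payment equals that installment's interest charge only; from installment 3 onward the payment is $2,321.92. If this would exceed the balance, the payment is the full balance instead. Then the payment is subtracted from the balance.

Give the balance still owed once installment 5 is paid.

Installment 1: $7,140.40 +$200.00 interest = $7,340.40; pay $200.00 → $7,140.40
Installment 2: $7,140.40 +$200.00 interest = $7,340.40; pay $200.00 → $7,140.40
Installment 3: $7,140.40 +$200.00 interest = $7,340.40; pay $2,321.92 → $5,018.48
Installment 4: $5,018.48 +$200.00 interest = $5,218.48; pay $2,321.92 → $2,896.56
Installment 5: $2,896.56 +$200.00 interest = $3,096.56; pay $2,321.92 → $774.64

$774.64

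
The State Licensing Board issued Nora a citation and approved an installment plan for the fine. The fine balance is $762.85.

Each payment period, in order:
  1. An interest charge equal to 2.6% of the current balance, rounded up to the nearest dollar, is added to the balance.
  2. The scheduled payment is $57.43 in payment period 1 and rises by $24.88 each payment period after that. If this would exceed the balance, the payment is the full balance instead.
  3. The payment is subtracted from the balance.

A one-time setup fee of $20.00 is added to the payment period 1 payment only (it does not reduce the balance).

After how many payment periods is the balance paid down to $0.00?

7

Payment period 1: opening $762.85; interest $20.00 → $782.85; payment $57.43 (+ $20.00 fee); balance $725.42
Payment period 2: opening $725.42; interest $19.00 → $744.42; payment $82.31; balance $662.11
Payment period 3: opening $662.11; interest $18.00 → $680.11; payment $107.19; balance $572.92
Payment period 4: opening $572.92; interest $15.00 → $587.92; payment $132.07; balance $455.85
Payment period 5: opening $455.85; interest $12.00 → $467.85; payment $156.95; balance $310.90
Payment period 6: opening $310.90; interest $9.00 → $319.90; payment $181.83; balance $138.07
Payment period 7: opening $138.07; interest $4.00 → $142.07; payment $142.07; balance $0.00
Balance reaches $0.00 in payment period 7.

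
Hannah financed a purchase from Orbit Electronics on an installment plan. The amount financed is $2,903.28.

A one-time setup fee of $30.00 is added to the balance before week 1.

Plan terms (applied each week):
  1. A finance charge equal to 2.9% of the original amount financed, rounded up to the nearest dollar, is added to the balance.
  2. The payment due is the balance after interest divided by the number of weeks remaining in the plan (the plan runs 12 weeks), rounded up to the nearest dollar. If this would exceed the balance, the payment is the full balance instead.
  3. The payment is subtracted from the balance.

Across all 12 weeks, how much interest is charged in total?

Week 1: $2,933.28 +$85.00 interest = $3,018.28; pay $252.00 → $2,766.28
Week 2: $2,766.28 +$85.00 interest = $2,851.28; pay $260.00 → $2,591.28
Week 3: $2,591.28 +$85.00 interest = $2,676.28; pay $268.00 → $2,408.28
Week 4: $2,408.28 +$85.00 interest = $2,493.28; pay $278.00 → $2,215.28
Week 5: $2,215.28 +$85.00 interest = $2,300.28; pay $288.00 → $2,012.28
Week 6: $2,012.28 +$85.00 interest = $2,097.28; pay $300.00 → $1,797.28
Week 7: $1,797.28 +$85.00 interest = $1,882.28; pay $314.00 → $1,568.28
Week 8: $1,568.28 +$85.00 interest = $1,653.28; pay $331.00 → $1,322.28
Week 9: $1,322.28 +$85.00 interest = $1,407.28; pay $352.00 → $1,055.28
Week 10: $1,055.28 +$85.00 interest = $1,140.28; pay $381.00 → $759.28
Week 11: $759.28 +$85.00 interest = $844.28; pay $423.00 → $421.28
Week 12: $421.28 +$85.00 interest = $506.28; pay $506.28 → $0.00
Total interest: $85.00 + $85.00 + $85.00 + $85.00 + $85.00 + $85.00 + $85.00 + $85.00 + $85.00 + $85.00 + $85.00 + $85.00 = $1,020.00

$1,020.00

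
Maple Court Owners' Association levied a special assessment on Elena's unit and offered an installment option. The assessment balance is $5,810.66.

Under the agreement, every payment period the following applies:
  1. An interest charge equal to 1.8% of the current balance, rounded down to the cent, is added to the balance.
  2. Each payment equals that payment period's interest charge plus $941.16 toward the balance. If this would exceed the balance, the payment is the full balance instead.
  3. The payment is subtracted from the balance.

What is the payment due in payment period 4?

Payment period 1: opening $5,810.66; interest $104.59 → $5,915.25; payment $1,045.75; balance $4,869.50
Payment period 2: opening $4,869.50; interest $87.65 → $4,957.15; payment $1,028.81; balance $3,928.34
Payment period 3: opening $3,928.34; interest $70.71 → $3,999.05; payment $1,011.87; balance $2,987.18
Payment period 4: opening $2,987.18; interest $53.76 → $3,040.94; payment $994.92; balance $2,046.02

$994.92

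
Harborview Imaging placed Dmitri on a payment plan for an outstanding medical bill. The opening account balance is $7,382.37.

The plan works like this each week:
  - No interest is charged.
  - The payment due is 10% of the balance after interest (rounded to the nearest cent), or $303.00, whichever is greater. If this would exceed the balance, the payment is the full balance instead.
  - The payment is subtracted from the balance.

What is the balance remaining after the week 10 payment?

# | Opening | Payment | End bal
1 | $7,382.37 | $738.24 | $6,644.13
2 | $6,644.13 | $664.41 | $5,979.72
3 | $5,979.72 | $597.97 | $5,381.75
4 | $5,381.75 | $538.18 | $4,843.57
5 | $4,843.57 | $484.36 | $4,359.21
6 | $4,359.21 | $435.92 | $3,923.29
7 | $3,923.29 | $392.33 | $3,530.96
8 | $3,530.96 | $353.10 | $3,177.86
9 | $3,177.86 | $317.79 | $2,860.07
10 | $2,860.07 | $303.00 | $2,557.07

$2,557.07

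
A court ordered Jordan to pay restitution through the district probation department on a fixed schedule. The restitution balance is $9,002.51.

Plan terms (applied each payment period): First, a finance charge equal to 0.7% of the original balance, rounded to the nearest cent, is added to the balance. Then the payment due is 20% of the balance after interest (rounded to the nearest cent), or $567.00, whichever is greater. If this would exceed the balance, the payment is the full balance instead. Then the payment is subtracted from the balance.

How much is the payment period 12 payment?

$89.07

Payment period 1: opening $9,002.51; interest $63.02 → $9,065.53; payment $1,813.11; balance $7,252.42
Payment period 2: opening $7,252.42; interest $63.02 → $7,315.44; payment $1,463.09; balance $5,852.35
Payment period 3: opening $5,852.35; interest $63.02 → $5,915.37; payment $1,183.07; balance $4,732.30
Payment period 4: opening $4,732.30; interest $63.02 → $4,795.32; payment $959.06; balance $3,836.26
Payment period 5: opening $3,836.26; interest $63.02 → $3,899.28; payment $779.86; balance $3,119.42
Payment period 6: opening $3,119.42; interest $63.02 → $3,182.44; payment $636.49; balance $2,545.95
Payment period 7: opening $2,545.95; interest $63.02 → $2,608.97; payment $567.00; balance $2,041.97
Payment period 8: opening $2,041.97; interest $63.02 → $2,104.99; payment $567.00; balance $1,537.99
Payment period 9: opening $1,537.99; interest $63.02 → $1,601.01; payment $567.00; balance $1,034.01
Payment period 10: opening $1,034.01; interest $63.02 → $1,097.03; payment $567.00; balance $530.03
Payment period 11: opening $530.03; interest $63.02 → $593.05; payment $567.00; balance $26.05
Payment period 12: opening $26.05; interest $63.02 → $89.07; payment $89.07; balance $0.00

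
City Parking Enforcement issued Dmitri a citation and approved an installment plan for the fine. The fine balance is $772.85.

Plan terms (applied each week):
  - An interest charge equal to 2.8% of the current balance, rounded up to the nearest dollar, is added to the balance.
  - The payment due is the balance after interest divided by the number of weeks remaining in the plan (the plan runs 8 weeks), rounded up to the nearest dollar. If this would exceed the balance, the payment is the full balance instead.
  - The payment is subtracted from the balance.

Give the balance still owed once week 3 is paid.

$524.85

Week 1: $772.85 +$22.00 interest = $794.85; pay $100.00 → $694.85
Week 2: $694.85 +$20.00 interest = $714.85; pay $103.00 → $611.85
Week 3: $611.85 +$18.00 interest = $629.85; pay $105.00 → $524.85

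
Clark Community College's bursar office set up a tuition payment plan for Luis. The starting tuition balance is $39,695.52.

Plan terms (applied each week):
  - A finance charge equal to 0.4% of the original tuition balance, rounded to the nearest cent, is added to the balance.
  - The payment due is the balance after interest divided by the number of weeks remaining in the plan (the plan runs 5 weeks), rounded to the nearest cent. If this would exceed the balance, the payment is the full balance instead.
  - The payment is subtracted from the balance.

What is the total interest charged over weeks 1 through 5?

$793.90

Week 1: $39,695.52 +$158.78 interest = $39,854.30; pay $7,970.86 → $31,883.44
Week 2: $31,883.44 +$158.78 interest = $32,042.22; pay $8,010.56 → $24,031.66
Week 3: $24,031.66 +$158.78 interest = $24,190.44; pay $8,063.48 → $16,126.96
Week 4: $16,126.96 +$158.78 interest = $16,285.74; pay $8,142.87 → $8,142.87
Week 5: $8,142.87 +$158.78 interest = $8,301.65; pay $8,301.65 → $0.00
Total interest: $158.78 + $158.78 + $158.78 + $158.78 + $158.78 = $793.90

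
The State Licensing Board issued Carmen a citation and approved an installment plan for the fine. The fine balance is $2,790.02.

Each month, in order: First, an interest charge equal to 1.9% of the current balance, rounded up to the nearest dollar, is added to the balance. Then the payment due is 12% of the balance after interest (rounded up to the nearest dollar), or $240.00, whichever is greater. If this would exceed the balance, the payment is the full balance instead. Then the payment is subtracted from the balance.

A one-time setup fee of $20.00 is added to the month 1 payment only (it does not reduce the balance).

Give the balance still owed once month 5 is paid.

$1,598.02

# | Opening | Interest | Payment | Fee | End bal
1 | $2,790.02 | $54.00 | $342.00 | $20.00 | $2,502.02
2 | $2,502.02 | $48.00 | $307.00 | — | $2,243.02
3 | $2,243.02 | $43.00 | $275.00 | — | $2,011.02
4 | $2,011.02 | $39.00 | $247.00 | — | $1,803.02
5 | $1,803.02 | $35.00 | $240.00 | — | $1,598.02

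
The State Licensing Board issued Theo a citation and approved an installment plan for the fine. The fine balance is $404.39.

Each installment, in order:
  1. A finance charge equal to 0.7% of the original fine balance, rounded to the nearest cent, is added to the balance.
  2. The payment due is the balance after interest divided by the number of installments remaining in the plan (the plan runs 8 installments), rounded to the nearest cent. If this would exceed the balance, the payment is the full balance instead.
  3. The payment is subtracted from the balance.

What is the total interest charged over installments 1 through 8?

$22.64

Installment 1: opening $404.39; interest $2.83 → $407.22; payment $50.90; balance $356.32
Installment 2: opening $356.32; interest $2.83 → $359.15; payment $51.31; balance $307.84
Installment 3: opening $307.84; interest $2.83 → $310.67; payment $51.78; balance $258.89
Installment 4: opening $258.89; interest $2.83 → $261.72; payment $52.34; balance $209.38
Installment 5: opening $209.38; interest $2.83 → $212.21; payment $53.05; balance $159.16
Installment 6: opening $159.16; interest $2.83 → $161.99; payment $54.00; balance $107.99
Installment 7: opening $107.99; interest $2.83 → $110.82; payment $55.41; balance $55.41
Installment 8: opening $55.41; interest $2.83 → $58.24; payment $58.24; balance $0.00
Total interest: $2.83 + $2.83 + $2.83 + $2.83 + $2.83 + $2.83 + $2.83 + $2.83 = $22.64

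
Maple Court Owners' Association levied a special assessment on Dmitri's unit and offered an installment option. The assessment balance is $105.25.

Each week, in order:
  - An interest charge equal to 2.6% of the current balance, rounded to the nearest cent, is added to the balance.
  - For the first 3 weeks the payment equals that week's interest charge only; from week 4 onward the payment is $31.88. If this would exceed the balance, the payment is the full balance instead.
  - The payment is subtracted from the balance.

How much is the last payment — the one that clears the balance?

Week 1: opening $105.25; interest $2.74 → $107.99; payment $2.74; balance $105.25
Week 2: opening $105.25; interest $2.74 → $107.99; payment $2.74; balance $105.25
Week 3: opening $105.25; interest $2.74 → $107.99; payment $2.74; balance $105.25
Week 4: opening $105.25; interest $2.74 → $107.99; payment $31.88; balance $76.11
Week 5: opening $76.11; interest $1.98 → $78.09; payment $31.88; balance $46.21
Week 6: opening $46.21; interest $1.20 → $47.41; payment $31.88; balance $15.53
Week 7: opening $15.53; interest $0.40 → $15.93; payment $15.93; balance $0.00

$15.93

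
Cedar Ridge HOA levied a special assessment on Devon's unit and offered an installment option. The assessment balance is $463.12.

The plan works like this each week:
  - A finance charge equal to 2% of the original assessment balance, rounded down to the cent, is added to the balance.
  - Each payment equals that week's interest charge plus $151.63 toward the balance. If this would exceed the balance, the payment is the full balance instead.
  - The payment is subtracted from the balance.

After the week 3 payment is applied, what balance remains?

Week 1: opening $463.12; interest $9.26 → $472.38; payment $160.89; balance $311.49
Week 2: opening $311.49; interest $9.26 → $320.75; payment $160.89; balance $159.86
Week 3: opening $159.86; interest $9.26 → $169.12; payment $160.89; balance $8.23

$8.23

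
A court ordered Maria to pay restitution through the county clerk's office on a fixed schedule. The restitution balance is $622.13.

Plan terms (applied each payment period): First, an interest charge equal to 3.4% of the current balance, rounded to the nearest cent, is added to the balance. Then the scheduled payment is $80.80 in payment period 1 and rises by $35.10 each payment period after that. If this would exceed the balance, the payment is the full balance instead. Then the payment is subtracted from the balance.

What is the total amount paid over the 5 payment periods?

# | Opening | Interest | Payment | End bal
1 | $622.13 | $21.15 | $80.80 | $562.48
2 | $562.48 | $19.12 | $115.90 | $465.70
3 | $465.70 | $15.83 | $151.00 | $330.53
4 | $330.53 | $11.24 | $186.10 | $155.67
5 | $155.67 | $5.29 | $160.96 | $0.00
Total paid: $694.76

$694.76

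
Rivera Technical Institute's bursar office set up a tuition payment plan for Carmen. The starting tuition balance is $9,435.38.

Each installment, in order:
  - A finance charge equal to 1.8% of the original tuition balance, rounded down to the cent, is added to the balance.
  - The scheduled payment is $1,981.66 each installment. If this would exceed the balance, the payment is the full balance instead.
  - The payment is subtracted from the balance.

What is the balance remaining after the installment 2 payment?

$5,811.72

# | Opening | Interest | Payment | End bal
1 | $9,435.38 | $169.83 | $1,981.66 | $7,623.55
2 | $7,623.55 | $169.83 | $1,981.66 | $5,811.72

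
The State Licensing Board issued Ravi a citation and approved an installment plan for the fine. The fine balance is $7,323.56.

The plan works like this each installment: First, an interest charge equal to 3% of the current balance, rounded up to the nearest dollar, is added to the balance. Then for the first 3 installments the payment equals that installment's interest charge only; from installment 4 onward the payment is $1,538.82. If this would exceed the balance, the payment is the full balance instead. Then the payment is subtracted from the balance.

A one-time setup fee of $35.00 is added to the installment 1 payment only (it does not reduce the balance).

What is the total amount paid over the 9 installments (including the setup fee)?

Installment 1: $7,323.56 +$220.00 interest = $7,543.56; pay $220.00 (+ $35.00 fee) → $7,323.56
Installment 2: $7,323.56 +$220.00 interest = $7,543.56; pay $220.00 → $7,323.56
Installment 3: $7,323.56 +$220.00 interest = $7,543.56; pay $220.00 → $7,323.56
Installment 4: $7,323.56 +$220.00 interest = $7,543.56; pay $1,538.82 → $6,004.74
Installment 5: $6,004.74 +$181.00 interest = $6,185.74; pay $1,538.82 → $4,646.92
Installment 6: $4,646.92 +$140.00 interest = $4,786.92; pay $1,538.82 → $3,248.10
Installment 7: $3,248.10 +$98.00 interest = $3,346.10; pay $1,538.82 → $1,807.28
Installment 8: $1,807.28 +$55.00 interest = $1,862.28; pay $1,538.82 → $323.46
Installment 9: $323.46 +$10.00 interest = $333.46; pay $333.46 → $0.00
Total paid: $8,722.56

$8,722.56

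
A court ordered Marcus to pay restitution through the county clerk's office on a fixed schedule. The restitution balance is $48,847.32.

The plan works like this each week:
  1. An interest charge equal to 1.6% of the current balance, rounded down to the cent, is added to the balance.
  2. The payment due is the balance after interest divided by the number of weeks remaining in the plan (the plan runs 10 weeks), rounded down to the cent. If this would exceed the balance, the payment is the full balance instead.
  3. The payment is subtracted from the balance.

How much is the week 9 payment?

Week 1: $48,847.32 +$781.55 interest = $49,628.87; pay $4,962.88 → $44,665.99
Week 2: $44,665.99 +$714.65 interest = $45,380.64; pay $5,042.29 → $40,338.35
Week 3: $40,338.35 +$645.41 interest = $40,983.76; pay $5,122.97 → $35,860.79
Week 4: $35,860.79 +$573.77 interest = $36,434.56; pay $5,204.93 → $31,229.63
Week 5: $31,229.63 +$499.67 interest = $31,729.30; pay $5,288.21 → $26,441.09
Week 6: $26,441.09 +$423.05 interest = $26,864.14; pay $5,372.82 → $21,491.32
Week 7: $21,491.32 +$343.86 interest = $21,835.18; pay $5,458.79 → $16,376.39
Week 8: $16,376.39 +$262.02 interest = $16,638.41; pay $5,546.13 → $11,092.28
Week 9: $11,092.28 +$177.47 interest = $11,269.75; pay $5,634.87 → $5,634.88

$5,634.87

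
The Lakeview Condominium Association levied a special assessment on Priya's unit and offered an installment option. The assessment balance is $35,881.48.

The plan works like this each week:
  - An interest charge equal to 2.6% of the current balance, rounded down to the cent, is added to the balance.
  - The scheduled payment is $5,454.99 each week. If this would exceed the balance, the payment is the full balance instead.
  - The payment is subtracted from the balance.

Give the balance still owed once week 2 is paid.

Week 1: $35,881.48 +$932.91 interest = $36,814.39; pay $5,454.99 → $31,359.40
Week 2: $31,359.40 +$815.34 interest = $32,174.74; pay $5,454.99 → $26,719.75

$26,719.75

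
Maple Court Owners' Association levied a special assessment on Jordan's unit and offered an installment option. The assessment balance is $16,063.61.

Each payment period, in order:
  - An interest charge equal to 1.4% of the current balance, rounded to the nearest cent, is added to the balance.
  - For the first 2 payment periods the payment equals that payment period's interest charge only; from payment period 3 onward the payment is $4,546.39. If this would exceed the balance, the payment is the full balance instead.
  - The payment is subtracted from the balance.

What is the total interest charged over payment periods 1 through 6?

# | Opening | Interest | Payment | End bal
1 | $16,063.61 | $224.89 | $224.89 | $16,063.61
2 | $16,063.61 | $224.89 | $224.89 | $16,063.61
3 | $16,063.61 | $224.89 | $4,546.39 | $11,742.11
4 | $11,742.11 | $164.39 | $4,546.39 | $7,360.11
5 | $7,360.11 | $103.04 | $4,546.39 | $2,916.76
6 | $2,916.76 | $40.83 | $2,957.59 | $0.00
Total interest: $224.89 + $224.89 + $224.89 + $164.39 + $103.04 + $40.83 = $982.93

$982.93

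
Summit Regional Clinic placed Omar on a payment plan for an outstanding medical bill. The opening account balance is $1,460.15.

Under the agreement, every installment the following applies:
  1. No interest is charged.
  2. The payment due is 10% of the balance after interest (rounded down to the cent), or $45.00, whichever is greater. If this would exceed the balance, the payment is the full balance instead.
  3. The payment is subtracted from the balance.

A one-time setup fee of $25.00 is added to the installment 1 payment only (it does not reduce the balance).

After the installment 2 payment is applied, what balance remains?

Installment 1: opening $1,460.15; payment $146.01 (+ $25.00 fee); balance $1,314.14
Installment 2: opening $1,314.14; payment $131.41; balance $1,182.73

$1,182.73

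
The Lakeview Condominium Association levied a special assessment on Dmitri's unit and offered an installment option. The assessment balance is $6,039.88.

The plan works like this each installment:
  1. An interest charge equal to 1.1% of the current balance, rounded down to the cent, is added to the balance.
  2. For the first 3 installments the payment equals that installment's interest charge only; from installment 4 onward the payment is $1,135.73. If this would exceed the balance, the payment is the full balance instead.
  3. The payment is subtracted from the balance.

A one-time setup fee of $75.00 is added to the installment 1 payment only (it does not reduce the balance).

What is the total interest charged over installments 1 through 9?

$418.84

Installment 1: $6,039.88 +$66.43 interest = $6,106.31; pay $66.43 (+ $75.00 fee) → $6,039.88
Installment 2: $6,039.88 +$66.43 interest = $6,106.31; pay $66.43 → $6,039.88
Installment 3: $6,039.88 +$66.43 interest = $6,106.31; pay $66.43 → $6,039.88
Installment 4: $6,039.88 +$66.43 interest = $6,106.31; pay $1,135.73 → $4,970.58
Installment 5: $4,970.58 +$54.67 interest = $5,025.25; pay $1,135.73 → $3,889.52
Installment 6: $3,889.52 +$42.78 interest = $3,932.30; pay $1,135.73 → $2,796.57
Installment 7: $2,796.57 +$30.76 interest = $2,827.33; pay $1,135.73 → $1,691.60
Installment 8: $1,691.60 +$18.60 interest = $1,710.20; pay $1,135.73 → $574.47
Installment 9: $574.47 +$6.31 interest = $580.78; pay $580.78 → $0.00
Total interest: $66.43 + $66.43 + $66.43 + $66.43 + $54.67 + $42.78 + $30.76 + $18.60 + $6.31 = $418.84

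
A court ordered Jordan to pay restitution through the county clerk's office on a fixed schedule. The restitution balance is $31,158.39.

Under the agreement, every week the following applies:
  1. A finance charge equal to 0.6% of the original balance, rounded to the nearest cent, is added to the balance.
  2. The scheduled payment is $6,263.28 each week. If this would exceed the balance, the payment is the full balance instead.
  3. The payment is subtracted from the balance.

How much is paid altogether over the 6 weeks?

$32,280.09

Week 1: opening $31,158.39; interest $186.95 → $31,345.34; payment $6,263.28; balance $25,082.06
Week 2: opening $25,082.06; interest $186.95 → $25,269.01; payment $6,263.28; balance $19,005.73
Week 3: opening $19,005.73; interest $186.95 → $19,192.68; payment $6,263.28; balance $12,929.40
Week 4: opening $12,929.40; interest $186.95 → $13,116.35; payment $6,263.28; balance $6,853.07
Week 5: opening $6,853.07; interest $186.95 → $7,040.02; payment $6,263.28; balance $776.74
Week 6: opening $776.74; interest $186.95 → $963.69; payment $963.69; balance $0.00
Total paid: $32,280.09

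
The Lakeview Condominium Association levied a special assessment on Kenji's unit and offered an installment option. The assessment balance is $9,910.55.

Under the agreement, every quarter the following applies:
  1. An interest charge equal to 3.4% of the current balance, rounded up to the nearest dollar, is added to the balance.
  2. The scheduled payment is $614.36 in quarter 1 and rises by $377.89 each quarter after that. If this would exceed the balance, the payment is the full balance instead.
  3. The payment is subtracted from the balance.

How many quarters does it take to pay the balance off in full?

7

Quarter 1: opening $9,910.55; interest $337.00 → $10,247.55; payment $614.36; balance $9,633.19
Quarter 2: opening $9,633.19; interest $328.00 → $9,961.19; payment $992.25; balance $8,968.94
Quarter 3: opening $8,968.94; interest $305.00 → $9,273.94; payment $1,370.14; balance $7,903.80
Quarter 4: opening $7,903.80; interest $269.00 → $8,172.80; payment $1,748.03; balance $6,424.77
Quarter 5: opening $6,424.77; interest $219.00 → $6,643.77; payment $2,125.92; balance $4,517.85
Quarter 6: opening $4,517.85; interest $154.00 → $4,671.85; payment $2,503.81; balance $2,168.04
Quarter 7: opening $2,168.04; interest $74.00 → $2,242.04; payment $2,242.04; balance $0.00
Balance reaches $0.00 in quarter 7.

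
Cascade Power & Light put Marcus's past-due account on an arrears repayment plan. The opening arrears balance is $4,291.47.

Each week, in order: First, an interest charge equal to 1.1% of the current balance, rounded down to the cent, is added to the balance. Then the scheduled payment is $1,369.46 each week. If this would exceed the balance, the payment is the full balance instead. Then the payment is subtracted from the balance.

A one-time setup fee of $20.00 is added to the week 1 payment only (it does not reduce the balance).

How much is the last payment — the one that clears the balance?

# | Opening | Interest | Payment | Fee | End bal
1 | $4,291.47 | $47.20 | $1,369.46 | $20.00 | $2,969.21
2 | $2,969.21 | $32.66 | $1,369.46 | — | $1,632.41
3 | $1,632.41 | $17.95 | $1,369.46 | — | $280.90
4 | $280.90 | $3.08 | $283.98 | — | $0.00

$283.98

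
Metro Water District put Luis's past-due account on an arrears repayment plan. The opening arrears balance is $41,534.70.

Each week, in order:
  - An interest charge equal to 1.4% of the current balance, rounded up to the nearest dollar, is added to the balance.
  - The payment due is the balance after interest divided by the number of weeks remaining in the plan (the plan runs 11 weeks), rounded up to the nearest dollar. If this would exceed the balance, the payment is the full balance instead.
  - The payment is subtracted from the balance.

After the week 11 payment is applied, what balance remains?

Week 1: $41,534.70 +$582.00 interest = $42,116.70; pay $3,829.00 → $38,287.70
Week 2: $38,287.70 +$537.00 interest = $38,824.70; pay $3,883.00 → $34,941.70
Week 3: $34,941.70 +$490.00 interest = $35,431.70; pay $3,937.00 → $31,494.70
Week 4: $31,494.70 +$441.00 interest = $31,935.70; pay $3,992.00 → $27,943.70
Week 5: $27,943.70 +$392.00 interest = $28,335.70; pay $4,048.00 → $24,287.70
Week 6: $24,287.70 +$341.00 interest = $24,628.70; pay $4,105.00 → $20,523.70
Week 7: $20,523.70 +$288.00 interest = $20,811.70; pay $4,163.00 → $16,648.70
Week 8: $16,648.70 +$234.00 interest = $16,882.70; pay $4,221.00 → $12,661.70
Week 9: $12,661.70 +$178.00 interest = $12,839.70; pay $4,280.00 → $8,559.70
Week 10: $8,559.70 +$120.00 interest = $8,679.70; pay $4,340.00 → $4,339.70
Week 11: $4,339.70 +$61.00 interest = $4,400.70; pay $4,400.70 → $0.00

$0.00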